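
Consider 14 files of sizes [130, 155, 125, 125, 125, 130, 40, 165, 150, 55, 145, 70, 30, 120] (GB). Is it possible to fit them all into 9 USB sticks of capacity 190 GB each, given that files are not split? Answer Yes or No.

No

Total = 1565 GB; ⌈1565/190⌉ = 9.
10 files each exceed half the capacity and cannot share a USB stick, forcing at least 10 USB sticks.
At least 10 USB sticks are required, but only 9 are allowed.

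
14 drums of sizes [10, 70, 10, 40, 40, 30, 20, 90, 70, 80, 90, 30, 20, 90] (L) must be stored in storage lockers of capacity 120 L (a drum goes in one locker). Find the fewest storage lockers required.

6

Total = 90 + 90 + 90 + 80 + 70 + 70 + 40 + 40 + 30 + 30 + 20 + 20 + 10 + 10 = 690 L.
Lower bound: ⌈690/120⌉ = 6 storage lockers.
A packing using 6 storage lockers:
  locker 1: 90 + 30 = 120
  locker 2: 90 + 30 = 120
  locker 3: 90 + 20 + 10 = 120
  locker 4: 80 + 40 = 120
  locker 5: 70 + 40 + 10 = 120
  locker 6: 70 + 20 = 90
This matches the lower bound, so 6 is optimal.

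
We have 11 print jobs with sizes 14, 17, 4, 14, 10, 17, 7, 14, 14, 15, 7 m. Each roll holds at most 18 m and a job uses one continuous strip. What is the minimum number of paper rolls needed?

Total = 17 + 17 + 15 + 14 + 14 + 14 + 14 + 10 + 7 + 7 + 4 = 133 m.
Lower bound: ⌈133/18⌉ = 8 paper rolls.
A packing using 9 paper rolls:
  roll 1: 17 = 17
  roll 2: 17 = 17
  roll 3: 15 = 15
  roll 4: 14 + 4 = 18
  roll 5: 14 = 14
  roll 6: 14 = 14
  roll 7: 14 = 14
  roll 8: 10 + 7 = 17
  roll 9: 7 = 7
No arrangement into 8 paper rolls stays within capacity, so 9 is optimal.

9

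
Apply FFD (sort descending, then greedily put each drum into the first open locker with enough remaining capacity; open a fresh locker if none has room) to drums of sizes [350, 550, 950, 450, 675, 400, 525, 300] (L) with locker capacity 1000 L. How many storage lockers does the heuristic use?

5

Sorted descending: 950, 675, 550, 525, 450, 400, 350, 300.
  950 → locker 1 (new)  [load 950/1000]
  675 → locker 2 (new)  [load 675/1000]
  550 → locker 3 (new)  [load 550/1000]
  525 → locker 4 (new)  [load 525/1000]
  450 → locker 3  [load 1000/1000]
  400 → locker 4  [load 925/1000]
  350 → locker 5 (new)  [load 350/1000]
  300 → locker 2  [load 975/1000]
5 storage lockers opened.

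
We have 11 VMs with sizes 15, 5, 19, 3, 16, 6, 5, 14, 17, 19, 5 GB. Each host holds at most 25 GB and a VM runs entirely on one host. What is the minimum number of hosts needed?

Total = 19 + 19 + 17 + 16 + 15 + 14 + 6 + 5 + 5 + 5 + 3 = 124 GB.
Lower bound: ⌈124/25⌉ = 5 hosts.
Also, 6 VMs each exceed 25/2 GB, and no two of those can share a host, so at least 6 hosts are needed.
A packing using 6 hosts:
  host 1: 19 + 6 = 25
  host 2: 19 + 5 = 24
  host 3: 17 + 5 + 3 = 25
  host 4: 16 + 5 = 21
  host 5: 15 = 15
  host 6: 14 = 14
This matches the lower bound, so 6 is optimal.

6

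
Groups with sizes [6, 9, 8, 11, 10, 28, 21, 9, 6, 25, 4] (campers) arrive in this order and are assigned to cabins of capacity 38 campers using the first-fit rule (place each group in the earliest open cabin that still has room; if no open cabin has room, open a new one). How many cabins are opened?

4

  6 → cabin 1 (new)  [load 6/38]
  9 → cabin 1  [load 15/38]
  8 → cabin 1  [load 23/38]
  11 → cabin 1  [load 34/38]
  10 → cabin 2 (new)  [load 10/38]
  28 → cabin 2  [load 38/38]
  21 → cabin 3 (new)  [load 21/38]
  9 → cabin 3  [load 30/38]
  6 → cabin 3  [load 36/38]
  25 → cabin 4 (new)  [load 25/38]
  4 → cabin 1  [load 38/38]
4 cabins opened.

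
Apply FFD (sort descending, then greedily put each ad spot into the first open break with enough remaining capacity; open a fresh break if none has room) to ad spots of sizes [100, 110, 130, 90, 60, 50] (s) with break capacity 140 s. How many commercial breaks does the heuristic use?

5

Sorted descending: 130, 110, 100, 90, 60, 50.
  130 → break 1 (new)  [load 130/140]
  110 → break 2 (new)  [load 110/140]
  100 → break 3 (new)  [load 100/140]
  90 → break 4 (new)  [load 90/140]
  60 → break 5 (new)  [load 60/140]
  50 → break 4  [load 140/140]
5 commercial breaks opened.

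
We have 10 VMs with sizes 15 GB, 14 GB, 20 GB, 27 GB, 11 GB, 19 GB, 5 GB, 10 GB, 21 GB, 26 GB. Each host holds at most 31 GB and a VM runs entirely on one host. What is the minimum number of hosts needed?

6

Total = 27 + 26 + 21 + 20 + 19 + 15 + 14 + 11 + 10 + 5 = 168 GB.
Lower bound: ⌈168/31⌉ = 6 hosts.
A packing using 6 hosts:
  host 1: 27 = 27
  host 2: 26 + 5 = 31
  host 3: 21 + 10 = 31
  host 4: 20 + 11 = 31
  host 5: 19 = 19
  host 6: 15 + 14 = 29
This matches the lower bound, so 6 is optimal.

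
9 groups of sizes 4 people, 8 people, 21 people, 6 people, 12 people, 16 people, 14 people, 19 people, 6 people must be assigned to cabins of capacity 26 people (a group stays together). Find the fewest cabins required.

5

Total = 21 + 19 + 16 + 14 + 12 + 8 + 6 + 6 + 4 = 106 people.
Lower bound: ⌈106/26⌉ = 5 cabins.
A packing using 5 cabins:
  cabin 1: 21 + 4 = 25
  cabin 2: 19 + 6 = 25
  cabin 3: 16 + 8 = 24
  cabin 4: 14 + 12 = 26
  cabin 5: 6 = 6
This matches the lower bound, so 5 is optimal.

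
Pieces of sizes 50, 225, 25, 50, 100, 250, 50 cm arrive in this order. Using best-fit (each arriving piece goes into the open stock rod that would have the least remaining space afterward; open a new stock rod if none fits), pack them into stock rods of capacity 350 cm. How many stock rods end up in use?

3

  50 → stock rod 1 (new)  [load 50/350]
  225 → stock rod 1  [load 275/350]
  25 → stock rod 1  [load 300/350]
  50 → stock rod 1  [load 350/350]
  100 → stock rod 2 (new)  [load 100/350]
  250 → stock rod 2  [load 350/350]
  50 → stock rod 3 (new)  [load 50/350]
3 stock rods opened.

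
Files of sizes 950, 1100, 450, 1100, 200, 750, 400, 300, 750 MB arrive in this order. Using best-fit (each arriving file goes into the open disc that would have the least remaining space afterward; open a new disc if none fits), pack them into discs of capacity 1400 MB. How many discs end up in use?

5

  950 → disc 1 (new)  [load 950/1400]
  1100 → disc 2 (new)  [load 1100/1400]
  450 → disc 1  [load 1400/1400]
  1100 → disc 3 (new)  [load 1100/1400]
  200 → disc 2  [load 1300/1400]
  750 → disc 4 (new)  [load 750/1400]
  400 → disc 4  [load 1150/1400]
  300 → disc 3  [load 1400/1400]
  750 → disc 5 (new)  [load 750/1400]
5 discs opened.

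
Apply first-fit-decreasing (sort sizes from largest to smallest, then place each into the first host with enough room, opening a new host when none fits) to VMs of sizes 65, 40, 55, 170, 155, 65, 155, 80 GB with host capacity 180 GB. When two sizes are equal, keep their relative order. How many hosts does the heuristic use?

5

Sorted descending: 170, 155, 155, 80, 65, 65, 55, 40.
  170 → host 1 (new)  [load 170/180]
  155 → host 2 (new)  [load 155/180]
  155 → host 3 (new)  [load 155/180]
  80 → host 4 (new)  [load 80/180]
  65 → host 4  [load 145/180]
  65 → host 5 (new)  [load 65/180]
  55 → host 5  [load 120/180]
  40 → host 5  [load 160/180]
5 hosts opened.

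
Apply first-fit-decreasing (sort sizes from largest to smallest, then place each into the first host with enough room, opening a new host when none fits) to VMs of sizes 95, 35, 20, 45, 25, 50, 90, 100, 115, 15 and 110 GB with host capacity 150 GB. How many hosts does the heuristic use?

5

Sorted descending: 115, 110, 100, 95, 90, 50, 45, 35, 25, 20, 15.
  115 → host 1 (new)  [load 115/150]
  110 → host 2 (new)  [load 110/150]
  100 → host 3 (new)  [load 100/150]
  95 → host 4 (new)  [load 95/150]
  90 → host 5 (new)  [load 90/150]
  50 → host 3  [load 150/150]
  45 → host 4  [load 140/150]
  35 → host 1  [load 150/150]
  25 → host 2  [load 135/150]
  20 → host 5  [load 110/150]
  15 → host 2  [load 150/150]
5 hosts opened.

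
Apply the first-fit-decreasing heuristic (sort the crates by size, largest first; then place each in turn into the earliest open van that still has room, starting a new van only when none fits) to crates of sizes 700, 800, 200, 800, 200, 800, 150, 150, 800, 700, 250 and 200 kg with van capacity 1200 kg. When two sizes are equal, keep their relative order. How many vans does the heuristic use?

Sorted descending: 800, 800, 800, 800, 700, 700, 250, 200, 200, 200, 150, 150.
  800 → van 1 (new)  [load 800/1200]
  800 → van 2 (new)  [load 800/1200]
  800 → van 3 (new)  [load 800/1200]
  800 → van 4 (new)  [load 800/1200]
  700 → van 5 (new)  [load 700/1200]
  700 → van 6 (new)  [load 700/1200]
  250 → van 1  [load 1050/1200]
  200 → van 2  [load 1000/1200]
  200 → van 2  [load 1200/1200]
  200 → van 3  [load 1000/1200]
  150 → van 1  [load 1200/1200]
  150 → van 3  [load 1150/1200]
6 vans opened.

6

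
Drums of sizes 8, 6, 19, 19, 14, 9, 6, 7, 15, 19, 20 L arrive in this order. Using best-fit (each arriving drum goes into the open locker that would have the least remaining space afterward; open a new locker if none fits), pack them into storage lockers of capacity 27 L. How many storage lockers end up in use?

7

  8 → locker 1 (new)  [load 8/27]
  6 → locker 1  [load 14/27]
  19 → locker 2 (new)  [load 19/27]
  19 → locker 3 (new)  [load 19/27]
  14 → locker 4 (new)  [load 14/27]
  9 → locker 1  [load 23/27]
  6 → locker 2  [load 25/27]
  7 → locker 3  [load 26/27]
  15 → locker 5 (new)  [load 15/27]
  19 → locker 6 (new)  [load 19/27]
  20 → locker 7 (new)  [load 20/27]
7 storage lockers opened.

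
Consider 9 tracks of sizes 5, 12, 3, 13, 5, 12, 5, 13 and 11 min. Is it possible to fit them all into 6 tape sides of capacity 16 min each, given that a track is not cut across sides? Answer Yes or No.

A valid assignment using 6 tape sides:
  side 1: 13 + 3 = 16
  side 2: 13 = 13
  side 3: 12 = 12
  side 4: 12 = 12
  side 5: 11 + 5 = 16
  side 6: 5 + 5 = 10
Every load is within 16 min, so 6 tape sides suffice.

Yes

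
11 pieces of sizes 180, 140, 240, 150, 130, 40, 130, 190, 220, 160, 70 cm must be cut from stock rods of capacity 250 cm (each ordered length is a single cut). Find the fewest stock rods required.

Total = 240 + 220 + 190 + 180 + 160 + 150 + 140 + 130 + 130 + 70 + 40 = 1650 cm.
Lower bound: ⌈1650/250⌉ = 7 stock rods.
Also, 9 pieces each exceed 125 cm, and no two of those can share a stock rod, so at least 9 stock rods are needed.
A packing using 9 stock rods:
  stock rod 1: 240 = 240
  stock rod 2: 220 = 220
  stock rod 3: 190 + 40 = 230
  stock rod 4: 180 + 70 = 250
  stock rod 5: 160 = 160
  stock rod 6: 150 = 150
  stock rod 7: 140 = 140
  stock rod 8: 130 = 130
  stock rod 9: 130 = 130
This matches the lower bound, so 9 is optimal.

9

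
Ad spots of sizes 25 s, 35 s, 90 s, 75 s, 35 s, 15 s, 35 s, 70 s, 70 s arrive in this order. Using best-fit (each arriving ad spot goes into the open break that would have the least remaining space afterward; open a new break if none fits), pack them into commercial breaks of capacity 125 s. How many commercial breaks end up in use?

  25 → break 1 (new)  [load 25/125]
  35 → break 1  [load 60/125]
  90 → break 2 (new)  [load 90/125]
  75 → break 3 (new)  [load 75/125]
  35 → break 2  [load 125/125]
  15 → break 3  [load 90/125]
  35 → break 3  [load 125/125]
  70 → break 4 (new)  [load 70/125]
  70 → break 5 (new)  [load 70/125]
5 commercial breaks opened.

5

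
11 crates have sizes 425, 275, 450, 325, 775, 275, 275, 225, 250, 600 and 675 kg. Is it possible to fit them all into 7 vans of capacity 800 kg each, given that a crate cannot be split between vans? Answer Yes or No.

A valid assignment using 7 vans:
  van 1: 775 = 775
  van 2: 675 = 675
  van 3: 600 = 600
  van 4: 450 + 325 = 775
  van 5: 425 + 275 = 700
  van 6: 275 + 275 + 250 = 800
  van 7: 225 = 225
Every load is within 800 kg, so 7 vans suffice.

Yes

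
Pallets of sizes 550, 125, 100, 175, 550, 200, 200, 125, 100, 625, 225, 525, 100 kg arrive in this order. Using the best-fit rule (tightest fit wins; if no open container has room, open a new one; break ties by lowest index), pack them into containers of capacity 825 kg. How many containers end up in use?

  550 → container 1 (new)  [load 550/825]
  125 → container 1  [load 675/825]
  100 → container 1  [load 775/825]
  175 → container 2 (new)  [load 175/825]
  550 → container 2  [load 725/825]
  200 → container 3 (new)  [load 200/825]
  200 → container 3  [load 400/825]
  125 → container 3  [load 525/825]
  100 → container 2  [load 825/825]
  625 → container 4 (new)  [load 625/825]
  225 → container 3  [load 750/825]
  525 → container 5 (new)  [load 525/825]
  100 → container 4  [load 725/825]
5 containers opened.

5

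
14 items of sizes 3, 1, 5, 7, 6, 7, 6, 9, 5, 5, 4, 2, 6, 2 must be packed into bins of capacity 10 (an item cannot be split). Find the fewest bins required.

8

Total = 9 + 7 + 7 + 6 + 6 + 6 + 5 + 5 + 5 + 4 + 3 + 2 + 2 + 1 = 68.
Lower bound: ⌈68/10⌉ = 7 bins.
A packing using 8 bins:
  bin 1: 9 + 1 = 10
  bin 2: 7 + 3 = 10
  bin 3: 7 + 2 = 9
  bin 4: 6 + 4 = 10
  bin 5: 6 + 2 = 8
  bin 6: 6 = 6
  bin 7: 5 + 5 = 10
  bin 8: 5 = 5
No arrangement into 7 bins stays within capacity, so 8 is optimal.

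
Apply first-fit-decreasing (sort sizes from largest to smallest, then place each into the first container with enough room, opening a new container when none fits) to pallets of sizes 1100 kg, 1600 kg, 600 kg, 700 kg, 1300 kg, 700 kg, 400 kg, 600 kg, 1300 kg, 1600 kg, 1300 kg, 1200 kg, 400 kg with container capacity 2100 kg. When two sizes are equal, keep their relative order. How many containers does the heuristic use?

Sorted descending: 1600, 1600, 1300, 1300, 1300, 1200, 1100, 700, 700, 600, 600, 400, 400.
  1600 → container 1 (new)  [load 1600/2100]
  1600 → container 2 (new)  [load 1600/2100]
  1300 → container 3 (new)  [load 1300/2100]
  1300 → container 4 (new)  [load 1300/2100]
  1300 → container 5 (new)  [load 1300/2100]
  1200 → container 6 (new)  [load 1200/2100]
  1100 → container 7 (new)  [load 1100/2100]
  700 → container 3  [load 2000/2100]
  700 → container 4  [load 2000/2100]
  600 → container 5  [load 1900/2100]
  600 → container 6  [load 1800/2100]
  400 → container 1  [load 2000/2100]
  400 → container 2  [load 2000/2100]
7 containers opened.

7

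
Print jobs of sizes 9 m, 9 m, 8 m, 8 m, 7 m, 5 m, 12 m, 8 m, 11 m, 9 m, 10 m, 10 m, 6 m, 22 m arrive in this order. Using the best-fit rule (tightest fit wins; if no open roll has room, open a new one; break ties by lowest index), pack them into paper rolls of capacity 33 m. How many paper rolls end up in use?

  9 → roll 1 (new)  [load 9/33]
  9 → roll 1  [load 18/33]
  8 → roll 1  [load 26/33]
  8 → roll 2 (new)  [load 8/33]
  7 → roll 1  [load 33/33]
  5 → roll 2  [load 13/33]
  12 → roll 2  [load 25/33]
  8 → roll 2  [load 33/33]
  11 → roll 3 (new)  [load 11/33]
  9 → roll 3  [load 20/33]
  10 → roll 3  [load 30/33]
  10 → roll 4 (new)  [load 10/33]
  6 → roll 4  [load 16/33]
  22 → roll 5 (new)  [load 22/33]
5 paper rolls opened.

5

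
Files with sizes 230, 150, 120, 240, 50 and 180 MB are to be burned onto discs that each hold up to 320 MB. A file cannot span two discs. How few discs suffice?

4

Total = 240 + 230 + 180 + 150 + 120 + 50 = 970 MB.
Lower bound: ⌈970/320⌉ = 4 discs.
A packing using 4 discs:
  disc 1: 240 + 50 = 290
  disc 2: 230 = 230
  disc 3: 180 + 120 = 300
  disc 4: 150 = 150
This matches the lower bound, so 4 is optimal.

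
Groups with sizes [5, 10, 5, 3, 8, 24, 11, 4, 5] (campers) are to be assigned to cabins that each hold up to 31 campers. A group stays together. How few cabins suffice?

Total = 24 + 11 + 10 + 8 + 5 + 5 + 5 + 4 + 3 = 75 campers.
Lower bound: ⌈75/31⌉ = 3 cabins.
A packing using 3 cabins:
  cabin 1: 24 + 5 = 29
  cabin 2: 11 + 10 + 8 = 29
  cabin 3: 5 + 5 + 4 + 3 = 17
This matches the lower bound, so 3 is optimal.

3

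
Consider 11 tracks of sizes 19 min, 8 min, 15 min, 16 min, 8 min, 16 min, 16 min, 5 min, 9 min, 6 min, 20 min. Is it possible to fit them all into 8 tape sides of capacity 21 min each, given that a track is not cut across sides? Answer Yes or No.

A valid assignment using 8 tape sides:
  side 1: 20 = 20
  side 2: 19 = 19
  side 3: 16 + 5 = 21
  side 4: 16 = 16
  side 5: 16 = 16
  side 6: 15 + 6 = 21
  side 7: 9 + 8 = 17
  side 8: 8 = 8
Every load is within 21 min, so 8 tape sides suffice.

Yes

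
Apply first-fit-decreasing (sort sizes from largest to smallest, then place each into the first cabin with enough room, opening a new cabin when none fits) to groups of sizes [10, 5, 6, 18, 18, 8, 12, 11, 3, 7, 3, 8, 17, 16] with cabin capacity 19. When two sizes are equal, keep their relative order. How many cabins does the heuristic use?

Sorted descending: 18, 18, 17, 16, 12, 11, 10, 8, 8, 7, 6, 5, 3, 3.
  18 → cabin 1 (new)  [load 18/19]
  18 → cabin 2 (new)  [load 18/19]
  17 → cabin 3 (new)  [load 17/19]
  16 → cabin 4 (new)  [load 16/19]
  12 → cabin 5 (new)  [load 12/19]
  11 → cabin 6 (new)  [load 11/19]
  10 → cabin 7 (new)  [load 10/19]
  8 → cabin 6  [load 19/19]
  8 → cabin 7  [load 18/19]
  7 → cabin 5  [load 19/19]
  6 → cabin 8 (new)  [load 6/19]
  5 → cabin 8  [load 11/19]
  3 → cabin 4  [load 19/19]
  3 → cabin 8  [load 14/19]
8 cabins opened.

8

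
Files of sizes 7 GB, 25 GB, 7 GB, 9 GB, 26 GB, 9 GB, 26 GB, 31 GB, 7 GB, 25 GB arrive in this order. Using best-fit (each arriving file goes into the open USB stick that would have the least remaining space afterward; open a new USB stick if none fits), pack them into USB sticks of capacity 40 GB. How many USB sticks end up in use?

  7 → USB stick 1 (new)  [load 7/40]
  25 → USB stick 1  [load 32/40]
  7 → USB stick 1  [load 39/40]
  9 → USB stick 2 (new)  [load 9/40]
  26 → USB stick 2  [load 35/40]
  9 → USB stick 3 (new)  [load 9/40]
  26 → USB stick 3  [load 35/40]
  31 → USB stick 4 (new)  [load 31/40]
  7 → USB stick 4  [load 38/40]
  25 → USB stick 5 (new)  [load 25/40]
5 USB sticks opened.

5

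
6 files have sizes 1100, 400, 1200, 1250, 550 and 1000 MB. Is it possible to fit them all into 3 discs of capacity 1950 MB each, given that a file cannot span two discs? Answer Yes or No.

No

Total = 5500 MB; ⌈5500/1950⌉ = 3.
4 files each exceed half the capacity and cannot share a disc, forcing at least 4 discs.
At least 4 discs are required, but only 3 are allowed.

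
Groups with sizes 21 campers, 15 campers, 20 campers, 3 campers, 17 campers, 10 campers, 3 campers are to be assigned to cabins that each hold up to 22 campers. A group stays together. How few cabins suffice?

5

Total = 21 + 20 + 17 + 15 + 10 + 3 + 3 = 89 campers.
Lower bound: ⌈89/22⌉ = 5 cabins.
A packing using 5 cabins:
  cabin 1: 21 = 21
  cabin 2: 20 = 20
  cabin 3: 17 + 3 = 20
  cabin 4: 15 + 3 = 18
  cabin 5: 10 = 10
This matches the lower bound, so 5 is optimal.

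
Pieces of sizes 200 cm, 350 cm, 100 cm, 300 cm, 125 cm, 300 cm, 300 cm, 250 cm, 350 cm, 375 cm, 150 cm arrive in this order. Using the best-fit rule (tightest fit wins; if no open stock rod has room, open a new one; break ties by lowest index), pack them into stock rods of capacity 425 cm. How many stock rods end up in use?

  200 → stock rod 1 (new)  [load 200/425]
  350 → stock rod 2 (new)  [load 350/425]
  100 → stock rod 1  [load 300/425]
  300 → stock rod 3 (new)  [load 300/425]
  125 → stock rod 1  [load 425/425]
  300 → stock rod 4 (new)  [load 300/425]
  300 → stock rod 5 (new)  [load 300/425]
  250 → stock rod 6 (new)  [load 250/425]
  350 → stock rod 7 (new)  [load 350/425]
  375 → stock rod 8 (new)  [load 375/425]
  150 → stock rod 6  [load 400/425]
8 stock rods opened.

8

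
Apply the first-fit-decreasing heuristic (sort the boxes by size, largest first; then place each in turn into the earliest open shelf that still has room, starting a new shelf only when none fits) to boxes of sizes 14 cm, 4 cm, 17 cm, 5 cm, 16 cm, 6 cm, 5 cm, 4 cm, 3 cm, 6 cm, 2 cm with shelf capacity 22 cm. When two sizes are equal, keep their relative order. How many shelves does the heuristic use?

4

Sorted descending: 17, 16, 14, 6, 6, 5, 5, 4, 4, 3, 2.
  17 → shelf 1 (new)  [load 17/22]
  16 → shelf 2 (new)  [load 16/22]
  14 → shelf 3 (new)  [load 14/22]
  6 → shelf 2  [load 22/22]
  6 → shelf 3  [load 20/22]
  5 → shelf 1  [load 22/22]
  5 → shelf 4 (new)  [load 5/22]
  4 → shelf 4  [load 9/22]
  4 → shelf 4  [load 13/22]
  3 → shelf 4  [load 16/22]
  2 → shelf 3  [load 22/22]
4 shelves opened.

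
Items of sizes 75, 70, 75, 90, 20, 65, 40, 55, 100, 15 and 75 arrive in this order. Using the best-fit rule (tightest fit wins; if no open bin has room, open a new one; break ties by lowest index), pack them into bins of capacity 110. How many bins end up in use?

8

  75 → bin 1 (new)  [load 75/110]
  70 → bin 2 (new)  [load 70/110]
  75 → bin 3 (new)  [load 75/110]
  90 → bin 4 (new)  [load 90/110]
  20 → bin 4  [load 110/110]
  65 → bin 5 (new)  [load 65/110]
  40 → bin 2  [load 110/110]
  55 → bin 6 (new)  [load 55/110]
  100 → bin 7 (new)  [load 100/110]
  15 → bin 1  [load 90/110]
  75 → bin 8 (new)  [load 75/110]
8 bins opened.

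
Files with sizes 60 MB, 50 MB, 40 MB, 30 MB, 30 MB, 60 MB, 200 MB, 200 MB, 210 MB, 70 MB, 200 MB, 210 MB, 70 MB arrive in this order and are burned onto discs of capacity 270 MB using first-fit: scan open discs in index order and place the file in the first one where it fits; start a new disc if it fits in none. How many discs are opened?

6

  60 → disc 1 (new)  [load 60/270]
  50 → disc 1  [load 110/270]
  40 → disc 1  [load 150/270]
  30 → disc 1  [load 180/270]
  30 → disc 1  [load 210/270]
  60 → disc 1  [load 270/270]
  200 → disc 2 (new)  [load 200/270]
  200 → disc 3 (new)  [load 200/270]
  210 → disc 4 (new)  [load 210/270]
  70 → disc 2  [load 270/270]
  200 → disc 5 (new)  [load 200/270]
  210 → disc 6 (new)  [load 210/270]
  70 → disc 3  [load 270/270]
6 discs opened.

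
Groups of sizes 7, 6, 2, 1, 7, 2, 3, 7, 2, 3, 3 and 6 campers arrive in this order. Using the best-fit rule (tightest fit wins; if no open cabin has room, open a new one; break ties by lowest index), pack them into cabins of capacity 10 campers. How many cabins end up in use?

  7 → cabin 1 (new)  [load 7/10]
  6 → cabin 2 (new)  [load 6/10]
  2 → cabin 1  [load 9/10]
  1 → cabin 1  [load 10/10]
  7 → cabin 3 (new)  [load 7/10]
  2 → cabin 3  [load 9/10]
  3 → cabin 2  [load 9/10]
  7 → cabin 4 (new)  [load 7/10]
  2 → cabin 4  [load 9/10]
  3 → cabin 5 (new)  [load 3/10]
  3 → cabin 5  [load 6/10]
  6 → cabin 6 (new)  [load 6/10]
6 cabins opened.

6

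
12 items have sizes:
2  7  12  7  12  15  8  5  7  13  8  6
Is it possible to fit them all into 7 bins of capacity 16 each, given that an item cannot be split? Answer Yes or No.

Total = 102; ⌈102/16⌉ = 7.
The bound of 7 does not rule out 7, but exhaustive search shows no assignment into 7 bins of capacity 16 exists — the minimum is 8.

No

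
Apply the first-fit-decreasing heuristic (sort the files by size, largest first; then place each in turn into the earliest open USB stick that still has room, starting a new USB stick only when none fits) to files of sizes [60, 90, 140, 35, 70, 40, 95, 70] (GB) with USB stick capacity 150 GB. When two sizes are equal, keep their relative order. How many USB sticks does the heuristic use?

Sorted descending: 140, 95, 90, 70, 70, 60, 40, 35.
  140 → USB stick 1 (new)  [load 140/150]
  95 → USB stick 2 (new)  [load 95/150]
  90 → USB stick 3 (new)  [load 90/150]
  70 → USB stick 4 (new)  [load 70/150]
  70 → USB stick 4  [load 140/150]
  60 → USB stick 3  [load 150/150]
  40 → USB stick 2  [load 135/150]
  35 → USB stick 5 (new)  [load 35/150]
5 USB sticks opened.

5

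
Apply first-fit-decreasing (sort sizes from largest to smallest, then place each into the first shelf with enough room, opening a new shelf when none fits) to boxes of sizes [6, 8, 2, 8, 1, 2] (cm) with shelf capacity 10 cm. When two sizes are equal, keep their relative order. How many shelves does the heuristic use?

Sorted descending: 8, 8, 6, 2, 2, 1.
  8 → shelf 1 (new)  [load 8/10]
  8 → shelf 2 (new)  [load 8/10]
  6 → shelf 3 (new)  [load 6/10]
  2 → shelf 1  [load 10/10]
  2 → shelf 2  [load 10/10]
  1 → shelf 3  [load 7/10]
3 shelves opened.

3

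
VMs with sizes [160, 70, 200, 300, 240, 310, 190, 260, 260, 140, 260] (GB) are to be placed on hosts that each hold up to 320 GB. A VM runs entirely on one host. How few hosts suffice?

9

Total = 310 + 300 + 260 + 260 + 260 + 240 + 200 + 190 + 160 + 140 + 70 = 2390 GB.
Lower bound: ⌈2390/320⌉ = 8 hosts.
A packing using 9 hosts:
  host 1: 310 = 310
  host 2: 300 = 300
  host 3: 260 = 260
  host 4: 260 = 260
  host 5: 260 = 260
  host 6: 240 + 70 = 310
  host 7: 200 = 200
  host 8: 190 = 190
  host 9: 160 + 140 = 300
No arrangement into 8 hosts stays within capacity, so 9 is optimal.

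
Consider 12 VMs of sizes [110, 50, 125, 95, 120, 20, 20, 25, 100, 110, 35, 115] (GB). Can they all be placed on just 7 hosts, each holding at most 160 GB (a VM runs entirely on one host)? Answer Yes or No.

Yes

A valid assignment using 7 hosts:
  host 1: 125 + 35 = 160
  host 2: 120 + 25 = 145
  host 3: 115 + 20 + 20 = 155
  host 4: 110 + 50 = 160
  host 5: 110 = 110
  host 6: 100 = 100
  host 7: 95 = 95
Every load is within 160 GB, so 7 hosts suffice.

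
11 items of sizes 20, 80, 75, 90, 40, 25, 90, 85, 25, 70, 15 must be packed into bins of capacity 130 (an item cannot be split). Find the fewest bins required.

Total = 90 + 90 + 85 + 80 + 75 + 70 + 40 + 25 + 25 + 20 + 15 = 615.
Lower bound: ⌈615/130⌉ = 5 bins.
Also, 6 items each exceed 65, and no two of those can share a bin, so at least 6 bins are needed.
A packing using 6 bins:
  bin 1: 90 + 40 = 130
  bin 2: 90 + 25 + 15 = 130
  bin 3: 85 + 25 + 20 = 130
  bin 4: 80 = 80
  bin 5: 75 = 75
  bin 6: 70 = 70
This matches the lower bound, so 6 is optimal.

6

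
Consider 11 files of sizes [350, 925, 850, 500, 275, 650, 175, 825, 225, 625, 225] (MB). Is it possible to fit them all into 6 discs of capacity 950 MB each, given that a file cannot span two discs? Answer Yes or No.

No

Total = 5625 MB; ⌈5625/950⌉ = 6.
The bound of 6 does not rule out 6, but exhaustive search shows no assignment into 6 discs of capacity 950 MB exists — the minimum is 7.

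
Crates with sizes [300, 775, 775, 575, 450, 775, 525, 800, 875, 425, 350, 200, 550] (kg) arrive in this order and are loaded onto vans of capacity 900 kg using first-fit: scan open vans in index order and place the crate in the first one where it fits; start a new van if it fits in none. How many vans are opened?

9

  300 → van 1 (new)  [load 300/900]
  775 → van 2 (new)  [load 775/900]
  775 → van 3 (new)  [load 775/900]
  575 → van 1  [load 875/900]
  450 → van 4 (new)  [load 450/900]
  775 → van 5 (new)  [load 775/900]
  525 → van 6 (new)  [load 525/900]
  800 → van 7 (new)  [load 800/900]
  875 → van 8 (new)  [load 875/900]
  425 → van 4  [load 875/900]
  350 → van 6  [load 875/900]
  200 → van 9 (new)  [load 200/900]
  550 → van 9  [load 750/900]
9 vans opened.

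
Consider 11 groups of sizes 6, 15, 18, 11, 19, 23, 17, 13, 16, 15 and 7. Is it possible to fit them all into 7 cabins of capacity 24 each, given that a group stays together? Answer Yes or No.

No

Total = 160; ⌈160/24⌉ = 7.
8 groups each exceed half the capacity and cannot share a cabin, forcing at least 8 cabins.
At least 8 cabins are required, but only 7 are allowed.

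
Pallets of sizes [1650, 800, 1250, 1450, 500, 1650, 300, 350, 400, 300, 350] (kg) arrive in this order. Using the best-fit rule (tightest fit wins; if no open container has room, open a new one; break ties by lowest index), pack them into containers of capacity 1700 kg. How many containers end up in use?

  1650 → container 1 (new)  [load 1650/1700]
  800 → container 2 (new)  [load 800/1700]
  1250 → container 3 (new)  [load 1250/1700]
  1450 → container 4 (new)  [load 1450/1700]
  500 → container 2  [load 1300/1700]
  1650 → container 5 (new)  [load 1650/1700]
  300 → container 2  [load 1600/1700]
  350 → container 3  [load 1600/1700]
  400 → container 6 (new)  [load 400/1700]
  300 → container 6  [load 700/1700]
  350 → container 6  [load 1050/1700]
6 containers opened.

6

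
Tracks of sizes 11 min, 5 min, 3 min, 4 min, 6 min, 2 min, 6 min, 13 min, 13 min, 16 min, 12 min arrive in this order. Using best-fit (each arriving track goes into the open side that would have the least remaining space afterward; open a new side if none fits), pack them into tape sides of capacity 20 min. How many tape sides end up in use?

  11 → side 1 (new)  [load 11/20]
  5 → side 1  [load 16/20]
  3 → side 1  [load 19/20]
  4 → side 2 (new)  [load 4/20]
  6 → side 2  [load 10/20]
  2 → side 2  [load 12/20]
  6 → side 2  [load 18/20]
  13 → side 3 (new)  [load 13/20]
  13 → side 4 (new)  [load 13/20]
  16 → side 5 (new)  [load 16/20]
  12 → side 6 (new)  [load 12/20]
6 tape sides opened.

6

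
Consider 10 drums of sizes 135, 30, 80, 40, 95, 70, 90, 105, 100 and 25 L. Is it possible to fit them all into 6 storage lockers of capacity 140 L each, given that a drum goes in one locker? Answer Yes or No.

No

Total = 770 L; ⌈770/140⌉ = 6.
The bound of 6 does not rule out 6, but exhaustive search shows no assignment into 6 storage lockers of capacity 140 L exists — the minimum is 7.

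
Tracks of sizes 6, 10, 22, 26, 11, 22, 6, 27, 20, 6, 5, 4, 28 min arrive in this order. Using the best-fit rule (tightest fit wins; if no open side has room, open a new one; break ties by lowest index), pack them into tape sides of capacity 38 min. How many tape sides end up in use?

6

  6 → side 1 (new)  [load 6/38]
  10 → side 1  [load 16/38]
  22 → side 1  [load 38/38]
  26 → side 2 (new)  [load 26/38]
  11 → side 2  [load 37/38]
  22 → side 3 (new)  [load 22/38]
  6 → side 3  [load 28/38]
  27 → side 4 (new)  [load 27/38]
  20 → side 5 (new)  [load 20/38]
  6 → side 3  [load 34/38]
  5 → side 4  [load 32/38]
  4 → side 3  [load 38/38]
  28 → side 6 (new)  [load 28/38]
6 tape sides opened.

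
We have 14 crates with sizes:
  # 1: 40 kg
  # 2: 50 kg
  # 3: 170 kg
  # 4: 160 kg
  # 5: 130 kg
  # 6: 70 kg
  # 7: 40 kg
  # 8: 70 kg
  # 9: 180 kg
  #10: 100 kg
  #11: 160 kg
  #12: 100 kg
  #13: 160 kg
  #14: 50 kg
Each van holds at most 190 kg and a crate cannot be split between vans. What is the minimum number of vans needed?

9

Total = 180 + 170 + 160 + 160 + 160 + 130 + 100 + 100 + 70 + 70 + 50 + 50 + 40 + 40 = 1480 kg.
Lower bound: ⌈1480/190⌉ = 8 vans.
A packing using 9 vans:
  van 1: 180 = 180
  van 2: 170 = 170
  van 3: 160 = 160
  van 4: 160 = 160
  van 5: 160 = 160
  van 6: 130 + 50 = 180
  van 7: 100 + 70 = 170
  van 8: 100 + 70 = 170
  van 9: 50 + 40 + 40 = 130
No arrangement into 8 vans stays within capacity, so 9 is optimal.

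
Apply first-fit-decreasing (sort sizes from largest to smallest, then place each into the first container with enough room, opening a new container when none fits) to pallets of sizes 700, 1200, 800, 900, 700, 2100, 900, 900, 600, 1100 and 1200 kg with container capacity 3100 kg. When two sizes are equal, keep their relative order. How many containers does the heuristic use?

Sorted descending: 2100, 1200, 1200, 1100, 900, 900, 900, 800, 700, 700, 600.
  2100 → container 1 (new)  [load 2100/3100]
  1200 → container 2 (new)  [load 1200/3100]
  1200 → container 2  [load 2400/3100]
  1100 → container 3 (new)  [load 1100/3100]
  900 → container 1  [load 3000/3100]
  900 → container 3  [load 2000/3100]
  900 → container 3  [load 2900/3100]
  800 → container 4 (new)  [load 800/3100]
  700 → container 2  [load 3100/3100]
  700 → container 4  [load 1500/3100]
  600 → container 4  [load 2100/3100]
4 containers opened.

4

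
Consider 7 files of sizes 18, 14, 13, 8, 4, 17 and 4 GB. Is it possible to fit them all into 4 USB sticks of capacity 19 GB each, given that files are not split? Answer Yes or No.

No

Total = 78 GB; ⌈78/19⌉ = 5.
At least 5 USB sticks are required, but only 4 are allowed.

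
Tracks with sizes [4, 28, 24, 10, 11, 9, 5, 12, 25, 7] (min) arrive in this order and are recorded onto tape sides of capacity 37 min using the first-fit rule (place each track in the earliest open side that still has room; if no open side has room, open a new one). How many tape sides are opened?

4

  4 → side 1 (new)  [load 4/37]
  28 → side 1  [load 32/37]
  24 → side 2 (new)  [load 24/37]
  10 → side 2  [load 34/37]
  11 → side 3 (new)  [load 11/37]
  9 → side 3  [load 20/37]
  5 → side 1  [load 37/37]
  12 → side 3  [load 32/37]
  25 → side 4 (new)  [load 25/37]
  7 → side 4  [load 32/37]
4 tape sides opened.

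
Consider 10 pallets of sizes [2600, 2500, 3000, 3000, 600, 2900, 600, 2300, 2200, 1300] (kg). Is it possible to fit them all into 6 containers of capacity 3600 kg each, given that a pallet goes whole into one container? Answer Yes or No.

Total = 21000 kg; ⌈21000/3600⌉ = 6.
7 pallets each exceed half the capacity and cannot share a container, forcing at least 7 containers.
At least 7 containers are required, but only 6 are allowed.

No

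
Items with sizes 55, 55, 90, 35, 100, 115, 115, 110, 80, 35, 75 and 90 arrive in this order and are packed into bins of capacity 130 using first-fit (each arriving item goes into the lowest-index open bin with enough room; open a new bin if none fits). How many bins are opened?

  55 → bin 1 (new)  [load 55/130]
  55 → bin 1  [load 110/130]
  90 → bin 2 (new)  [load 90/130]
  35 → bin 2  [load 125/130]
  100 → bin 3 (new)  [load 100/130]
  115 → bin 4 (new)  [load 115/130]
  115 → bin 5 (new)  [load 115/130]
  110 → bin 6 (new)  [load 110/130]
  80 → bin 7 (new)  [load 80/130]
  35 → bin 7  [load 115/130]
  75 → bin 8 (new)  [load 75/130]
  90 → bin 9 (new)  [load 90/130]
9 bins opened.

9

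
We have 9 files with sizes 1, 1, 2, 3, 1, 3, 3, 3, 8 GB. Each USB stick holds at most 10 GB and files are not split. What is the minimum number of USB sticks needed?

3

Total = 8 + 3 + 3 + 3 + 3 + 2 + 1 + 1 + 1 = 25 GB.
Lower bound: ⌈25/10⌉ = 3 USB sticks.
A packing using 3 USB sticks:
  USB stick 1: 8 + 2 = 10
  USB stick 2: 3 + 3 + 3 + 1 = 10
  USB stick 3: 3 + 1 + 1 = 5
This matches the lower bound, so 3 is optimal.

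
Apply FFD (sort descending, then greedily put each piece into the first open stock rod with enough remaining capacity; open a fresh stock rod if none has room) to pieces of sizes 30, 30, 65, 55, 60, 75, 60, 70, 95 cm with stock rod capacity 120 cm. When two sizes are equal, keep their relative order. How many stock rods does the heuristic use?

5

Sorted descending: 95, 75, 70, 65, 60, 60, 55, 30, 30.
  95 → stock rod 1 (new)  [load 95/120]
  75 → stock rod 2 (new)  [load 75/120]
  70 → stock rod 3 (new)  [load 70/120]
  65 → stock rod 4 (new)  [load 65/120]
  60 → stock rod 5 (new)  [load 60/120]
  60 → stock rod 5  [load 120/120]
  55 → stock rod 4  [load 120/120]
  30 → stock rod 2  [load 105/120]
  30 → stock rod 3  [load 100/120]
5 stock rods opened.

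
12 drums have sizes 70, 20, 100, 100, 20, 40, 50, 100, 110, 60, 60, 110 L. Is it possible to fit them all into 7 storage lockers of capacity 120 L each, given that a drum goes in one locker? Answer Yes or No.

Total = 840 L; ⌈840/120⌉ = 7.
The bound of 7 does not rule out 7, but exhaustive search shows no assignment into 7 storage lockers of capacity 120 L exists — the minimum is 8.

No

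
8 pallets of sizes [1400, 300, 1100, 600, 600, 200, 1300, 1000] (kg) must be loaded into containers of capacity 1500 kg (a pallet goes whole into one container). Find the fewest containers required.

5

Total = 1400 + 1300 + 1100 + 1000 + 600 + 600 + 300 + 200 = 6500 kg.
Lower bound: ⌈6500/1500⌉ = 5 containers.
A packing using 5 containers:
  container 1: 1400 = 1400
  container 2: 1300 + 200 = 1500
  container 3: 1100 + 300 = 1400
  container 4: 1000 = 1000
  container 5: 600 + 600 = 1200
This matches the lower bound, so 5 is optimal.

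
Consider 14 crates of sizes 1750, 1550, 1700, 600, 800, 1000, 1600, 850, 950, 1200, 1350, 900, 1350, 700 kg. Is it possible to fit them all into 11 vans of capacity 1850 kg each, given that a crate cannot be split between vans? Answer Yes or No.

A valid assignment using 10 vans:
  van 1: 1750 = 1750
  van 2: 1700 = 1700
  van 3: 1600 = 1600
  van 4: 1550 = 1550
  van 5: 1350 = 1350
  van 6: 1350 = 1350
  van 7: 1200 + 600 = 1800
  van 8: 1000 + 850 = 1850
  van 9: 950 + 900 = 1850
  van 10: 800 + 700 = 1500
That uses only 10 ≤ 11, so 11 vans are enough.

Yes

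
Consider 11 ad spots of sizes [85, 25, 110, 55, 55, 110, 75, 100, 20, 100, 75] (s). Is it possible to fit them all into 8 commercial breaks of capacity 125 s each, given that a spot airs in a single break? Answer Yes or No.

Yes

A valid assignment using 8 commercial breaks:
  break 1: 110 = 110
  break 2: 110 = 110
  break 3: 100 + 25 = 125
  break 4: 100 + 20 = 120
  break 5: 85 = 85
  break 6: 75 = 75
  break 7: 75 = 75
  break 8: 55 + 55 = 110
Every load is within 125 s, so 8 commercial breaks suffice.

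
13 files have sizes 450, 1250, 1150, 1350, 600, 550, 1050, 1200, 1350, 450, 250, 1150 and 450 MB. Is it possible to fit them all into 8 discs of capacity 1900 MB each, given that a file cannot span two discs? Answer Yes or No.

A valid assignment using 7 discs:
  disc 1: 1350 + 550 = 1900
  disc 2: 1350 + 450 = 1800
  disc 3: 1250 + 600 = 1850
  disc 4: 1200 + 450 + 250 = 1900
  disc 5: 1150 + 450 = 1600
  disc 6: 1150 = 1150
  disc 7: 1050 = 1050
That uses only 7 ≤ 8, so 8 discs are enough.

Yes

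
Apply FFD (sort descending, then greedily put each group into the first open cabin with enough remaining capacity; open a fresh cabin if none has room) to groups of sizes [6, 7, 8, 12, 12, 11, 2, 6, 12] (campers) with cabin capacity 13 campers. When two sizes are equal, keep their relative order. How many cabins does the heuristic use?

7

Sorted descending: 12, 12, 12, 11, 8, 7, 6, 6, 2.
  12 → cabin 1 (new)  [load 12/13]
  12 → cabin 2 (new)  [load 12/13]
  12 → cabin 3 (new)  [load 12/13]
  11 → cabin 4 (new)  [load 11/13]
  8 → cabin 5 (new)  [load 8/13]
  7 → cabin 6 (new)  [load 7/13]
  6 → cabin 6  [load 13/13]
  6 → cabin 7 (new)  [load 6/13]
  2 → cabin 4  [load 13/13]
7 cabins opened.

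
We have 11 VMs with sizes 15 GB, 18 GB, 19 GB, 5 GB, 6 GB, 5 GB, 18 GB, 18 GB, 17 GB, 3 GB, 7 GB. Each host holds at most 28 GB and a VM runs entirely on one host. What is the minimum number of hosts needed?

Total = 19 + 18 + 18 + 18 + 17 + 15 + 7 + 6 + 5 + 5 + 3 = 131 GB.
Lower bound: ⌈131/28⌉ = 5 hosts.
Also, 6 VMs each exceed 14 GB, and no two of those can share a host, so at least 6 hosts are needed.
A packing using 6 hosts:
  host 1: 19 + 7 = 26
  host 2: 18 + 6 + 3 = 27
  host 3: 18 + 5 + 5 = 28
  host 4: 18 = 18
  host 5: 17 = 17
  host 6: 15 = 15
This matches the lower bound, so 6 is optimal.

6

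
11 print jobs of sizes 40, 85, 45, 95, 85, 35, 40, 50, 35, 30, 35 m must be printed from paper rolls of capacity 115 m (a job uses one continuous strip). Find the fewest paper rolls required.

Total = 95 + 85 + 85 + 50 + 45 + 40 + 40 + 35 + 35 + 35 + 30 = 575 m.
Lower bound: ⌈575/115⌉ = 5 paper rolls.
A packing using 6 paper rolls:
  roll 1: 95 = 95
  roll 2: 85 + 30 = 115
  roll 3: 85 = 85
  roll 4: 50 + 45 = 95
  roll 5: 40 + 40 + 35 = 115
  roll 6: 35 + 35 = 70
No arrangement into 5 paper rolls stays within capacity, so 6 is optimal.

6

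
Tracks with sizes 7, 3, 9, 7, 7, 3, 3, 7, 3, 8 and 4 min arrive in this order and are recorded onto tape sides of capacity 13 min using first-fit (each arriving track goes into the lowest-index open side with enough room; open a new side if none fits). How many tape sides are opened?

6

  7 → side 1 (new)  [load 7/13]
  3 → side 1  [load 10/13]
  9 → side 2 (new)  [load 9/13]
  7 → side 3 (new)  [load 7/13]
  7 → side 4 (new)  [load 7/13]
  3 → side 1  [load 13/13]
  3 → side 2  [load 12/13]
  7 → side 5 (new)  [load 7/13]
  3 → side 3  [load 10/13]
  8 → side 6 (new)  [load 8/13]
  4 → side 4  [load 11/13]
6 tape sides opened.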